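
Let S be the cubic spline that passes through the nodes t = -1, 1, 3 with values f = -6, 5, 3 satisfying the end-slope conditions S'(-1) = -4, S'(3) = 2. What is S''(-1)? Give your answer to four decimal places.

Let M_i = S''(x_i). Step sizes h_i = 2, 2; slopes of the chords Δ_i = (y_(i+1) - y_i)/h_i = 11/2, -1.
  2·M_0 + 8·M_1 + 2·M_2 = 6(Δ_1 - Δ_0) = -39
Clamped end conditions give two more equations: 2h_0·M_0 + h_0·M_1 = 6(Δ_0 - S'(-1)) = 57 and h_1·M_1 + 2h_1·M_2 = 6(S'(3) - Δ_1) = 18.
Solving the tridiagonal system: M_0 = 165/8, M_1 = -51/4, M_2 = 87/8.

20.6250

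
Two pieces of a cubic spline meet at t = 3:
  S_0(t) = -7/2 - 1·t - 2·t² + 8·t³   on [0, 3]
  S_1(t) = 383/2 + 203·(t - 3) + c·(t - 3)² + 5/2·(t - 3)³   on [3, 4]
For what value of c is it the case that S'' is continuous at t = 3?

70

S_0''(t) = -4 + 48·t, so S_0''(3) = 140. On the right, S_1''(3) = 2c, so c = 70.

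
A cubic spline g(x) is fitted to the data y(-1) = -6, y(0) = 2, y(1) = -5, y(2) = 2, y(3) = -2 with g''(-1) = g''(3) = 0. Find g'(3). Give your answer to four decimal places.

Write σ_i for g''(x_i). With h_i = 1, 1, 1, 1 and divided differences Δ_i = 8, -7, 7, -4, the continuity of g' gives the tridiagonal system
  1·σ_0 + 4·σ_1 + 1·σ_2 = 6(Δ_1 - Δ_0) = -90
  1·σ_1 + 4·σ_2 + 1·σ_3 = 6(Δ_2 - Δ_1) = 84
  1·σ_2 + 4·σ_3 + 1·σ_4 = 6(Δ_3 - Δ_2) = -66
Natural end conditions: σ_0 = σ_4 = 0.
Forward elimination and back-substitution give σ_0 = 0, σ_1 = -219/7, σ_2 = 246/7, σ_3 = -177/7, σ_4 = 0.
On [2, 3], g'(x) = b_3 + 2c_3·(x - 2) + 3d_3·(x - 2)² with b_3 = Δ_3 - h_3(2σ_3 + σ_4)/6 = 31/7, c_3 = σ_3/2 = -177/14, d_3 = (σ_4 - σ_3)/(6h_3) = 59/14. So g'(3) = -115/14.

-8.2143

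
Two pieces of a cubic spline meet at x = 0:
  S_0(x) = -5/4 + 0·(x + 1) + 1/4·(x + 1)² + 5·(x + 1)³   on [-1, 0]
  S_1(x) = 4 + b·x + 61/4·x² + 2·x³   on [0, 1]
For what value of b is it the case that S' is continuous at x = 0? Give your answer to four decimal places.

S_0'(x) = 0 + 1/2·(x + 1) + 15·(x + 1)², so S_0'(0) = 31/2. On the right, S_1'(0) = b, so b = 31/2.

15.5000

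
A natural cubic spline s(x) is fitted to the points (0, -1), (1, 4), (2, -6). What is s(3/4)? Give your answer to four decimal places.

With M_i denoting the second derivative at x_i, h_i = 1, 1, and Δ_i = (y_(i+1) − y_i)/h_i = 5, -10:
  1·M_0 + 4·M_1 + 1·M_2 = 6(Δ_1 - Δ_0) = -90
Natural end conditions: M_0 = M_2 = 0.
Solving the tridiagonal system: M_0 = 0, M_1 = -45/2, M_2 = 0.
On [0, 1], s(x) = -1 + 35/4·x + 0·x² - 15/4·x³.
With x = 3/4: s(3/4) = 1019/256.

3.9805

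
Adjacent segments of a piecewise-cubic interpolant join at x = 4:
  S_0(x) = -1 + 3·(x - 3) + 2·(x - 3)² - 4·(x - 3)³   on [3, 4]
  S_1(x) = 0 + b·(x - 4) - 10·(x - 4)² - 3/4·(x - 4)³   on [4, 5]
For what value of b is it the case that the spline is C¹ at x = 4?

S_0'(x) = 3 + 4·(x - 3) - 12·(x - 3)², so S_0'(4) = -5. On the right, S_1'(4) = b, so b = -5.

-5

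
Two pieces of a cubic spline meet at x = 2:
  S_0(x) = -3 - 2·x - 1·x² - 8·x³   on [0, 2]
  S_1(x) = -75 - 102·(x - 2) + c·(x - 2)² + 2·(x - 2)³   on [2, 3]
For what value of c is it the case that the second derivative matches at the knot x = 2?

S_0''(x) = -2 - 48·x, so S_0''(2) = -98. On the right, S_1''(2) = 2c, so c = -49.

-49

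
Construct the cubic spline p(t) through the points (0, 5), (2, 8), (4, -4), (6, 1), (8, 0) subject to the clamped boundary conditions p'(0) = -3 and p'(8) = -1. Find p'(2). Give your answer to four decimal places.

-1.9375

Put m_i = p'' at the i-th knot. Here h = (2, 2, 2, 2) and Δ = (3/2, -6, 5/2, -1/2), so the interior equations h_(i-1)·m_(i-1) + 2(h_(i-1)+h_i)·m_i + h_i·m_(i+1) = 6(Δ_i − Δ_(i-1)) read
  2·m_0 + 8·m_1 + 2·m_2 = 6(Δ_1 - Δ_0) = -45
  2·m_1 + 8·m_2 + 2·m_3 = 6(Δ_2 - Δ_1) = 51
  2·m_2 + 8·m_3 + 2·m_4 = 6(Δ_3 - Δ_2) = -18
Clamped end conditions give two more equations: 2h_0·m_0 + h_0·m_1 = 6(Δ_0 - p'(0)) = 27 and h_3·m_3 + 2h_3·m_4 = 6(p'(8) - Δ_3) = -3.
Solving: m_0 = 199/16, m_1 = -91/8, m_2 = 169/16, m_3 = -43/8, m_4 = 31/16.
On [2, 4], p'(t) = b_1 + 2c_1·(t - 2) + 3d_1·(t - 2)² with b_1 = Δ_1 - h_1(2m_1 + m_2)/6 = -31/16, c_1 = m_1/2 = -91/16, d_1 = (m_2 - m_1)/(6h_1) = 117/64. So p'(2) = -31/16.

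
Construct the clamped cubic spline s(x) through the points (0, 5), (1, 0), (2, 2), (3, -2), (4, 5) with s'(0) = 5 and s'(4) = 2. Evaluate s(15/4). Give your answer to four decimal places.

Write M_i for s''(x_i). With h_i = 1, 1, 1, 1 and divided differences Δ_i = -5, 2, -4, 7, the continuity of s' gives the tridiagonal system
  1·M_0 + 4·M_1 + 1·M_2 = 6(Δ_1 - Δ_0) = 42
  1·M_1 + 4·M_2 + 1·M_3 = 6(Δ_2 - Δ_1) = -36
  1·M_2 + 4·M_3 + 1·M_4 = 6(Δ_3 - Δ_2) = 66
Clamped end conditions give two more equations: 2h_0·M_0 + h_0·M_1 = 6(Δ_0 - s'(0)) = -60 and h_3·M_3 + 2h_3·M_4 = 6(s'(4) - Δ_3) = -30.
Hence M_0 = -1221/28, M_1 = 381/14, M_2 = -93/4, M_3 = 417/14, M_4 = -837/28.
On [3, 4], s(x) = -2 + 115/56·(x - 3) + 417/28·(x - 3)² - 557/56·(x - 3)³.
With (x - 3) = 3/4: s(15/4) = 13337/3584.

3.7213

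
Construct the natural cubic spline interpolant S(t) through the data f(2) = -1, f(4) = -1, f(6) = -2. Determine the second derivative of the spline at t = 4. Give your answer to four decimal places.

-0.3750

Let σ_i = S''(x_i). Step sizes h_i = 2, 2; slopes of the chords Δ_i = (y_(i+1) - y_i)/h_i = 0, -1/2.
  2·σ_0 + 8·σ_1 + 2·σ_2 = 6(Δ_1 - Δ_0) = -3
Natural end conditions: σ_0 = σ_2 = 0.
Forward elimination and back-substitution give σ_0 = 0, σ_1 = -3/8, σ_2 = 0.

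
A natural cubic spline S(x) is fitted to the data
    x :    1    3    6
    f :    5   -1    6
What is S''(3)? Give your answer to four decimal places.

Let σ_i = S''(x_i). Step sizes h_i = 2, 3; slopes of the chords Δ_i = (y_(i+1) - y_i)/h_i = -3, 7/3.
  2·σ_0 + 10·σ_1 + 3·σ_2 = 6(Δ_1 - Δ_0) = 32
Natural end conditions: σ_0 = σ_2 = 0.
Forward elimination and back-substitution give σ_0 = 0, σ_1 = 16/5, σ_2 = 0.

3.2000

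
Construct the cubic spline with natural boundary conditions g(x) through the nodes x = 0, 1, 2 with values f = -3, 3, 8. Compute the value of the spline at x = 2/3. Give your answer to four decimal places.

1.0926

Let σ_i = g''(x_i). Step sizes h_i = 1, 1; slopes of the chords Δ_i = (y_(i+1) - y_i)/h_i = 6, 5.
  1·σ_0 + 4·σ_1 + 1·σ_2 = 6(Δ_1 - Δ_0) = -6
Natural end conditions: σ_0 = σ_2 = 0.
Solving: σ_0 = 0, σ_1 = -3/2, σ_2 = 0.
On [0, 1], g(x) = -3 + 25/4·x + 0·x² - 1/4·x³.
With x = 2/3: g(2/3) = 59/54.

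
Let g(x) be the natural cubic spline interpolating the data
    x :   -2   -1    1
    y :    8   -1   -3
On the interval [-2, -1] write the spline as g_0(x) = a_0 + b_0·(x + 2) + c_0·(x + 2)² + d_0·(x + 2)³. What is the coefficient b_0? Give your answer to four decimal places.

Let M_i = g''(x_i). Step sizes h_i = 1, 2; slopes of the chords Δ_i = (y_(i+1) - y_i)/h_i = -9, -1.
  1·M_0 + 6·M_1 + 2·M_2 = 6(Δ_1 - Δ_0) = 48
Natural end conditions: M_0 = M_2 = 0.
Solving: M_0 = 0, M_1 = 8, M_2 = 0.
On [-2, -1], with g_0(x) = a_0 + b_0·(x + 2) + c_0·(x + 2)² + d_0·(x + 2)³: c_0 = M_0/2 = 0, d_0 = (M_1 - M_0)/(6h_0) = 4/3, b_0 = Δ_0 - h_0(2M_0 + M_1)/6 = -31/3.

-10.3333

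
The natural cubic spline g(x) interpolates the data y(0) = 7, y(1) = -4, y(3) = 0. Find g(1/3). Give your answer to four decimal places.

Write M_i for g''(x_i). With h_i = 1, 2 and divided differences Δ_i = -11, 2, the continuity of g' gives the tridiagonal system
  1·M_0 + 6·M_1 + 2·M_2 = 6(Δ_1 - Δ_0) = 78
Natural end conditions: M_0 = M_2 = 0.
Hence M_0 = 0, M_1 = 13, M_2 = 0.
On [0, 1], g(x) = 7 - 79/6·x + 0·x² + 13/6·x³.
With x = 1/3: g(1/3) = 218/81.

2.6914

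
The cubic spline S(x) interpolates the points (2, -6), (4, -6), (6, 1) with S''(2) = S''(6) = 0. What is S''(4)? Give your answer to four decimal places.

2.6250

With σ_i denoting the second derivative at x_i, h_i = 2, 2, and Δ_i = (y_(i+1) − y_i)/h_i = 0, 7/2:
  2·σ_0 + 8·σ_1 + 2·σ_2 = 6(Δ_1 - Δ_0) = 21
Natural end conditions: σ_0 = σ_2 = 0.
Hence σ_0 = 0, σ_1 = 21/8, σ_2 = 0.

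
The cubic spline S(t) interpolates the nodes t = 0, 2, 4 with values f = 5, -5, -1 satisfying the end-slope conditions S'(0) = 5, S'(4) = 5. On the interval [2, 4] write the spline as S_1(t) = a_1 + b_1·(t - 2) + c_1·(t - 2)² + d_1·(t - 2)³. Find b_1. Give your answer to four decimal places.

-4.7500

With σ_i denoting the second derivative at x_i, h_i = 2, 2, and Δ_i = (y_(i+1) − y_i)/h_i = -5, 2:
  2·σ_0 + 8·σ_1 + 2·σ_2 = 6(Δ_1 - Δ_0) = 42
Clamped end conditions give two more equations: 2h_0·σ_0 + h_0·σ_1 = 6(Δ_0 - S'(0)) = -60 and h_1·σ_1 + 2h_1·σ_2 = 6(S'(4) - Δ_1) = 18.
Solving the tridiagonal system: σ_0 = -81/4, σ_1 = 21/2, σ_2 = -3/4.
On [2, 4], with S_1(t) = a_1 + b_1·(t - 2) + c_1·(t - 2)² + d_1·(t - 2)³: c_1 = σ_1/2 = 21/4, d_1 = (σ_2 - σ_1)/(6h_1) = -15/16, b_1 = Δ_1 - h_1(2σ_1 + σ_2)/6 = -19/4.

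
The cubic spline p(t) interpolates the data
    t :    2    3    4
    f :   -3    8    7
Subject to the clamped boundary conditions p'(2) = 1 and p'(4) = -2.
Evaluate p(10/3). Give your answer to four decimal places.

With M_i denoting the second derivative at x_i, h_i = 1, 1, and Δ_i = (y_(i+1) − y_i)/h_i = 11, -1:
  1·M_0 + 4·M_1 + 1·M_2 = 6(Δ_1 - Δ_0) = -72
Clamped end conditions give two more equations: 2h_0·M_0 + h_0·M_1 = 6(Δ_0 - p'(2)) = 60 and h_1·M_1 + 2h_1·M_2 = 6(p'(4) - Δ_1) = -6.
Solving the tridiagonal system: M_0 = 93/2, M_1 = -33, M_2 = 27/2.
On [3, 4], p(t) = 8 + 31/4·(t - 3) - 33/2·(t - 3)² + 31/4·(t - 3)³.
With (t - 3) = 1/3: p(10/3) = 244/27.

9.0370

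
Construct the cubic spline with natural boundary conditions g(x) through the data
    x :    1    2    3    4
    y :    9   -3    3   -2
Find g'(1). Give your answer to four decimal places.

-17.5333

With σ_i denoting the second derivative at x_i, h_i = 1, 1, 1, and Δ_i = (y_(i+1) − y_i)/h_i = -12, 6, -5:
  1·σ_0 + 4·σ_1 + 1·σ_2 = 6(Δ_1 - Δ_0) = 108
  1·σ_1 + 4·σ_2 + 1·σ_3 = 6(Δ_2 - Δ_1) = -66
Natural end conditions: σ_0 = σ_3 = 0.
Forward elimination and back-substitution give σ_0 = 0, σ_1 = 166/5, σ_2 = -124/5, σ_3 = 0.
On [1, 2], g'(x) = b_0 + 2c_0·(x - 1) + 3d_0·(x - 1)² with b_0 = Δ_0 - h_0(2σ_0 + σ_1)/6 = -263/15, c_0 = σ_0/2 = 0, d_0 = (σ_1 - σ_0)/(6h_0) = 83/15. So g'(1) = -263/15.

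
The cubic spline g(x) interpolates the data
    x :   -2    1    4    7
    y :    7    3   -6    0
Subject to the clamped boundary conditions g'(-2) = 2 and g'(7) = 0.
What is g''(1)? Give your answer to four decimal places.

-1.0667

With m_i denoting the second derivative at x_i, h_i = 3, 3, 3, and Δ_i = (y_(i+1) − y_i)/h_i = -4/3, -3, 2:
  3·m_0 + 12·m_1 + 3·m_2 = 6(Δ_1 - Δ_0) = -10
  3·m_1 + 12·m_2 + 3·m_3 = 6(Δ_2 - Δ_1) = 30
Clamped end conditions give two more equations: 2h_0·m_0 + h_0·m_1 = 6(Δ_0 - g'(-2)) = -20 and h_2·m_2 + 2h_2·m_3 = 6(g'(7) - Δ_2) = -12.
Hence m_0 = -14/5, m_1 = -16/15, m_2 = 56/15, m_3 = -58/15.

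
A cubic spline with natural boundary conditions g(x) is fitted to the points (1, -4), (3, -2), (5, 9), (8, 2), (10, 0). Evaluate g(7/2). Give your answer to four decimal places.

Put M_i = g'' at the i-th knot. Here h = (2, 2, 3, 2) and Δ = (1, 11/2, -7/3, -1), so the interior equations h_(i-1)·M_(i-1) + 2(h_(i-1)+h_i)·M_i + h_i·M_(i+1) = 6(Δ_i − Δ_(i-1)) read
  2·M_0 + 8·M_1 + 2·M_2 = 6(Δ_1 - Δ_0) = 27
  2·M_1 + 10·M_2 + 3·M_3 = 6(Δ_2 - Δ_1) = -47
  3·M_2 + 10·M_3 + 2·M_4 = 6(Δ_3 - Δ_2) = 8
Natural end conditions: M_0 = M_4 = 0.
Forward elimination and back-substitution give M_0 = 0, M_1 = 3445/688, M_2 = -1123/172, M_3 = 949/344, M_4 = 0.
On [3, 5], g(x) = -2 + 4477/1032·(x - 3) + 3445/1376·(x - 3)² - 7937/8256·(x - 3)³.
With (x - 3) = 1/2: g(7/2) = 14857/22016.

0.6748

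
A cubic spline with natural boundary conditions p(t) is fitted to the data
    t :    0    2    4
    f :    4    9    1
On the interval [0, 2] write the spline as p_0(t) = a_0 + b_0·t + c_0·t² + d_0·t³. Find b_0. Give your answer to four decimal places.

Let m_i = p''(x_i). Step sizes h_i = 2, 2; slopes of the chords Δ_i = (y_(i+1) - y_i)/h_i = 5/2, -4.
  2·m_0 + 8·m_1 + 2·m_2 = 6(Δ_1 - Δ_0) = -39
Natural end conditions: m_0 = m_2 = 0.
Solving the tridiagonal system: m_0 = 0, m_1 = -39/8, m_2 = 0.
On [0, 2], with p_0(t) = a_0 + b_0·t + c_0·t² + d_0·t³: c_0 = m_0/2 = 0, d_0 = (m_1 - m_0)/(6h_0) = -13/32, b_0 = Δ_0 - h_0(2m_0 + m_1)/6 = 33/8.

4.1250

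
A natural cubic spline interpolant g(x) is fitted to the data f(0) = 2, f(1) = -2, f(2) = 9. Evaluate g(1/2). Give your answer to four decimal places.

-1.4063

Let M_i = g''(x_i). Step sizes h_i = 1, 1; slopes of the chords Δ_i = (y_(i+1) - y_i)/h_i = -4, 11.
  1·M_0 + 4·M_1 + 1·M_2 = 6(Δ_1 - Δ_0) = 90
Natural end conditions: M_0 = M_2 = 0.
Solving: M_0 = 0, M_1 = 45/2, M_2 = 0.
On [0, 1], g(x) = 2 - 31/4·x + 0·x² + 15/4·x³.
With x = 1/2: g(1/2) = -45/32.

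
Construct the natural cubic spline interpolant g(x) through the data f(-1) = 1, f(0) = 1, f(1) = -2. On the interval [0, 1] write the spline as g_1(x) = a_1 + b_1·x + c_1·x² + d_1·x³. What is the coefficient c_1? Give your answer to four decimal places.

-2.2500

Put M_i = g'' at the i-th knot. Here h = (1, 1) and Δ = (0, -3), so the interior equations h_(i-1)·M_(i-1) + 2(h_(i-1)+h_i)·M_i + h_i·M_(i+1) = 6(Δ_i − Δ_(i-1)) read
  1·M_0 + 4·M_1 + 1·M_2 = 6(Δ_1 - Δ_0) = -18
Natural end conditions: M_0 = M_2 = 0.
Solving: M_0 = 0, M_1 = -9/2, M_2 = 0.
On [0, 1], with g_1(x) = a_1 + b_1·x + c_1·x² + d_1·x³: c_1 = M_1/2 = -9/4, d_1 = (M_2 - M_1)/(6h_1) = 3/4, b_1 = Δ_1 - h_1(2M_1 + M_2)/6 = -3/2.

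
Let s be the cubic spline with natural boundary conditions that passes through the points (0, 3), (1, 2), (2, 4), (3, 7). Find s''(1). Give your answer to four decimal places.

4.4000

With M_i denoting the second derivative at x_i, h_i = 1, 1, 1, and Δ_i = (y_(i+1) − y_i)/h_i = -1, 2, 3:
  1·M_0 + 4·M_1 + 1·M_2 = 6(Δ_1 - Δ_0) = 18
  1·M_1 + 4·M_2 + 1·M_3 = 6(Δ_2 - Δ_1) = 6
Natural end conditions: M_0 = M_3 = 0.
Solving: M_0 = 0, M_1 = 22/5, M_2 = 2/5, M_3 = 0.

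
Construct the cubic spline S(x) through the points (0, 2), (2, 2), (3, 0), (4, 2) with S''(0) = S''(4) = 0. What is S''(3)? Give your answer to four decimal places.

6.7826

Let m_i = S''(x_i). Step sizes h_i = 2, 1, 1; slopes of the chords Δ_i = (y_(i+1) - y_i)/h_i = 0, -2, 2.
  2·m_0 + 6·m_1 + 1·m_2 = 6(Δ_1 - Δ_0) = -12
  1·m_1 + 4·m_2 + 1·m_3 = 6(Δ_2 - Δ_1) = 24
Natural end conditions: m_0 = m_3 = 0.
Hence m_0 = 0, m_1 = -72/23, m_2 = 156/23, m_3 = 0.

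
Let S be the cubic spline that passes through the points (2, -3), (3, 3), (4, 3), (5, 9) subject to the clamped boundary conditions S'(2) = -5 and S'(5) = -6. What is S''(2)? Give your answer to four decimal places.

Let m_i = S''(x_i). Step sizes h_i = 1, 1, 1; slopes of the chords Δ_i = (y_(i+1) - y_i)/h_i = 6, 0, 6.
  1·m_0 + 4·m_1 + 1·m_2 = 6(Δ_1 - Δ_0) = -36
  1·m_1 + 4·m_2 + 1·m_3 = 6(Δ_2 - Δ_1) = 36
Clamped end conditions give two more equations: 2h_0·m_0 + h_0·m_1 = 6(Δ_0 - S'(2)) = 66 and h_2·m_2 + 2h_2·m_3 = 6(S'(5) - Δ_2) = -72.
Solving the tridiagonal system: m_0 = 704/15, m_1 = -418/15, m_2 = 428/15, m_3 = -754/15.

46.9333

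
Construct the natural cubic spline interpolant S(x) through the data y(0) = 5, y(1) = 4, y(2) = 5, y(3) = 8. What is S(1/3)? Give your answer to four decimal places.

4.5481

Put m_i = S'' at the i-th knot. Here h = (1, 1, 1) and Δ = (-1, 1, 3), so the interior equations h_(i-1)·m_(i-1) + 2(h_(i-1)+h_i)·m_i + h_i·m_(i+1) = 6(Δ_i − Δ_(i-1)) read
  1·m_0 + 4·m_1 + 1·m_2 = 6(Δ_1 - Δ_0) = 12
  1·m_1 + 4·m_2 + 1·m_3 = 6(Δ_2 - Δ_1) = 12
Natural end conditions: m_0 = m_3 = 0.
Hence m_0 = 0, m_1 = 12/5, m_2 = 12/5, m_3 = 0.
On [0, 1], S(x) = 5 - 7/5·x + 0·x² + 2/5·x³.
With x = 1/3: S(1/3) = 614/135.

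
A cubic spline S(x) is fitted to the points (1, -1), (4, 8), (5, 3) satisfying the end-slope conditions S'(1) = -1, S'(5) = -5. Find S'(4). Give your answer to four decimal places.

-2.5000

Let m_i = S''(x_i). Step sizes h_i = 3, 1; slopes of the chords Δ_i = (y_(i+1) - y_i)/h_i = 3, -5.
  3·m_0 + 8·m_1 + 1·m_2 = 6(Δ_1 - Δ_0) = -48
Clamped end conditions give two more equations: 2h_0·m_0 + h_0·m_1 = 6(Δ_0 - S'(1)) = 24 and h_1·m_1 + 2h_1·m_2 = 6(S'(5) - Δ_1) = 0.
Forward elimination and back-substitution give m_0 = 9, m_1 = -10, m_2 = 5.
On [4, 5], S'(x) = b_1 + 2c_1·(x - 4) + 3d_1·(x - 4)² with b_1 = Δ_1 - h_1(2m_1 + m_2)/6 = -5/2, c_1 = m_1/2 = -5, d_1 = (m_2 - m_1)/(6h_1) = 5/2. So S'(4) = -5/2.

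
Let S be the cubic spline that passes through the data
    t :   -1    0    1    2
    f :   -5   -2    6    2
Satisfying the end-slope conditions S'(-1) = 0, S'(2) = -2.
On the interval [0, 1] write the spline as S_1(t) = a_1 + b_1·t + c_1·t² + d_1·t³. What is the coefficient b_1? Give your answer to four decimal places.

Let M_i = S''(x_i). Step sizes h_i = 1, 1, 1; slopes of the chords Δ_i = (y_(i+1) - y_i)/h_i = 3, 8, -4.
  1·M_0 + 4·M_1 + 1·M_2 = 6(Δ_1 - Δ_0) = 30
  1·M_1 + 4·M_2 + 1·M_3 = 6(Δ_2 - Δ_1) = -72
Clamped end conditions give two more equations: 2h_0·M_0 + h_0·M_1 = 6(Δ_0 - S'(-1)) = 18 and h_2·M_2 + 2h_2·M_3 = 6(S'(2) - Δ_2) = 12.
Forward elimination and back-substitution give M_0 = 34/15, M_1 = 202/15, M_2 = -392/15, M_3 = 286/15.
On [0, 1], with S_1(t) = a_1 + b_1·t + c_1·t² + d_1·t³: c_1 = M_1/2 = 101/15, d_1 = (M_2 - M_1)/(6h_1) = -33/5, b_1 = Δ_1 - h_1(2M_1 + M_2)/6 = 118/15.

7.8667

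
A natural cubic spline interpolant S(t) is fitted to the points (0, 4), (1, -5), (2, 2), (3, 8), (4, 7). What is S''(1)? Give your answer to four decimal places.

25.3929

Write M_i for S''(x_i). With h_i = 1, 1, 1, 1 and divided differences Δ_i = -9, 7, 6, -1, the continuity of S' gives the tridiagonal system
  1·M_0 + 4·M_1 + 1·M_2 = 6(Δ_1 - Δ_0) = 96
  1·M_1 + 4·M_2 + 1·M_3 = 6(Δ_2 - Δ_1) = -6
  1·M_2 + 4·M_3 + 1·M_4 = 6(Δ_3 - Δ_2) = -42
Natural end conditions: M_0 = M_4 = 0.
Solving: M_0 = 0, M_1 = 711/28, M_2 = -39/7, M_3 = -255/28, M_4 = 0.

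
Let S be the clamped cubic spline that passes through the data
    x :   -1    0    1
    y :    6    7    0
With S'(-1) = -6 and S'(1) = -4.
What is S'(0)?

-2

Write m_i for S''(x_i). With h_i = 1, 1 and divided differences Δ_i = 1, -7, the continuity of S' gives the tridiagonal system
  1·m_0 + 4·m_1 + 1·m_2 = 6(Δ_1 - Δ_0) = -48
Clamped end conditions give two more equations: 2h_0·m_0 + h_0·m_1 = 6(Δ_0 - S'(-1)) = 42 and h_1·m_1 + 2h_1·m_2 = 6(S'(1) - Δ_1) = 18.
Forward elimination and back-substitution give m_0 = 34, m_1 = -26, m_2 = 22.
On [0, 1], S'(x) = b_1 + 2c_1·x + 3d_1·x² with b_1 = Δ_1 - h_1(2m_1 + m_2)/6 = -2, c_1 = m_1/2 = -13, d_1 = (m_2 - m_1)/(6h_1) = 8. So S'(0) = -2.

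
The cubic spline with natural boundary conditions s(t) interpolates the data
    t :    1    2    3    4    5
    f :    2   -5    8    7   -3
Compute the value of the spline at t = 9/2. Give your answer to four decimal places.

2.3951

Let σ_i = s''(x_i). Step sizes h_i = 1, 1, 1, 1; slopes of the chords Δ_i = (y_(i+1) - y_i)/h_i = -7, 13, -1, -10.
  1·σ_0 + 4·σ_1 + 1·σ_2 = 6(Δ_1 - Δ_0) = 120
  1·σ_1 + 4·σ_2 + 1·σ_3 = 6(Δ_2 - Δ_1) = -84
  1·σ_2 + 4·σ_3 + 1·σ_4 = 6(Δ_3 - Δ_2) = -54
Natural end conditions: σ_0 = σ_4 = 0.
Hence σ_0 = 0, σ_1 = 1041/28, σ_2 = -201/7, σ_3 = -177/28, σ_4 = 0.
On [4, 5], s(t) = 7 - 221/28·(t - 4) - 177/56·(t - 4)² + 59/56·(t - 4)³.
With (t - 4) = 1/2: s(9/2) = 1073/448.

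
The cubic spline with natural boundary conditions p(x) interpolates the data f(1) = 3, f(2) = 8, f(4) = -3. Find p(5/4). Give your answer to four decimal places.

Put M_i = p'' at the i-th knot. Here h = (1, 2) and Δ = (5, -11/2), so the interior equations h_(i-1)·M_(i-1) + 2(h_(i-1)+h_i)·M_i + h_i·M_(i+1) = 6(Δ_i − Δ_(i-1)) read
  1·M_0 + 6·M_1 + 2·M_2 = 6(Δ_1 - Δ_0) = -63
Natural end conditions: M_0 = M_2 = 0.
Hence M_0 = 0, M_1 = -21/2, M_2 = 0.
On [1, 2], p(x) = 3 + 27/4·(x - 1) + 0·(x - 1)² - 7/4·(x - 1)³.
With (x - 1) = 1/4: p(5/4) = 1193/256.

4.6602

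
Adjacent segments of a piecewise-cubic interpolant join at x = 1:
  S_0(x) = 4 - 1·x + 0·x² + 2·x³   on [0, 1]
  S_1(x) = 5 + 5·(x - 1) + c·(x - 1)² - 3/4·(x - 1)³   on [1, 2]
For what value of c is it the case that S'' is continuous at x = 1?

6

S_0''(x) = 0 + 12·x, so S_0''(1) = 12. On the right, S_1''(1) = 2c, so c = 6.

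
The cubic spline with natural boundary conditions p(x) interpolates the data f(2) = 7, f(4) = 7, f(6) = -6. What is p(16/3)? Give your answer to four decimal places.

With M_i denoting the second derivative at x_i, h_i = 2, 2, and Δ_i = (y_(i+1) − y_i)/h_i = 0, -13/2:
  2·M_0 + 8·M_1 + 2·M_2 = 6(Δ_1 - Δ_0) = -39
Natural end conditions: M_0 = M_2 = 0.
Solving the tridiagonal system: M_0 = 0, M_1 = -39/8, M_2 = 0.
On [4, 6], p(x) = 7 - 13/4·(x - 4) - 39/16·(x - 4)² + 13/32·(x - 4)³.
With (x - 4) = 4/3: p(16/3) = -19/27.

-0.7037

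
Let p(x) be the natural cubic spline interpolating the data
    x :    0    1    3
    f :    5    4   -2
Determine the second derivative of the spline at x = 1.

With σ_i denoting the second derivative at x_i, h_i = 1, 2, and Δ_i = (y_(i+1) − y_i)/h_i = -1, -3:
  1·σ_0 + 6·σ_1 + 2·σ_2 = 6(Δ_1 - Δ_0) = -12
Natural end conditions: σ_0 = σ_2 = 0.
Solving the tridiagonal system: σ_0 = 0, σ_1 = -2, σ_2 = 0.

-2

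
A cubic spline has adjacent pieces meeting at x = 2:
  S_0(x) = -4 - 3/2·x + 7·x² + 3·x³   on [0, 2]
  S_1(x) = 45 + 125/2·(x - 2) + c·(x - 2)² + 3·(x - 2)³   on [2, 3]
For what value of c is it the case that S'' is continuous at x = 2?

S_0''(x) = 14 + 18·x, so S_0''(2) = 50. On the right, S_1''(2) = 2c, so c = 25.

25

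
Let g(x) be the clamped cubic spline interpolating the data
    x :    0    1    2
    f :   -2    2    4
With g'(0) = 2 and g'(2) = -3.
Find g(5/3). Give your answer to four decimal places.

Put σ_i = g'' at the i-th knot. Here h = (1, 1) and Δ = (4, 2), so the interior equations h_(i-1)·σ_(i-1) + 2(h_(i-1)+h_i)·σ_i + h_i·σ_(i+1) = 6(Δ_i − Δ_(i-1)) read
  1·σ_0 + 4·σ_1 + 1·σ_2 = 6(Δ_1 - Δ_0) = -12
Clamped end conditions give two more equations: 2h_0·σ_0 + h_0·σ_1 = 6(Δ_0 - g'(0)) = 12 and h_1·σ_1 + 2h_1·σ_2 = 6(g'(2) - Δ_1) = -30.
Solving the tridiagonal system: σ_0 = 13/2, σ_1 = -1, σ_2 = -29/2.
On [1, 2], g(x) = 2 + 19/4·(x - 1) - 1/2·(x - 1)² - 9/4·(x - 1)³.
With (x - 1) = 2/3: g(5/3) = 77/18.

4.2778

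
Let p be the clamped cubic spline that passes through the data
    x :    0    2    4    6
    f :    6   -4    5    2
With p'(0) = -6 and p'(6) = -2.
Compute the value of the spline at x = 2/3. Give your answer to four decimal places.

1.5605

Write M_i for p''(x_i). With h_i = 2, 2, 2 and divided differences Δ_i = -5, 9/2, -3/2, the continuity of p' gives the tridiagonal system
  2·M_0 + 8·M_1 + 2·M_2 = 6(Δ_1 - Δ_0) = 57
  2·M_1 + 8·M_2 + 2·M_3 = 6(Δ_2 - Δ_1) = -36
Clamped end conditions give two more equations: 2h_0·M_0 + h_0·M_1 = 6(Δ_0 - p'(0)) = 6 and h_2·M_2 + 2h_2·M_3 = 6(p'(6) - Δ_2) = -3.
Forward elimination and back-substitution give M_0 = -52/15, M_1 = 149/15, M_2 = -233/30, M_3 = 47/15.
On [0, 2], p(x) = 6 - 6·x - 26/15·x² + 67/60·x³.
With x = 2/3: p(2/3) = 632/405.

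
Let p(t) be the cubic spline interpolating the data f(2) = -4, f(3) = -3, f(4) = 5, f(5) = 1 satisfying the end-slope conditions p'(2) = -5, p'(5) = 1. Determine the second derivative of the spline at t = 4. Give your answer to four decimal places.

Write σ_i for p''(x_i). With h_i = 1, 1, 1 and divided differences Δ_i = 1, 8, -4, the continuity of p' gives the tridiagonal system
  1·σ_0 + 4·σ_1 + 1·σ_2 = 6(Δ_1 - Δ_0) = 42
  1·σ_1 + 4·σ_2 + 1·σ_3 = 6(Δ_2 - Δ_1) = -72
Clamped end conditions give two more equations: 2h_0·σ_0 + h_0·σ_1 = 6(Δ_0 - p'(2)) = 36 and h_2·σ_2 + 2h_2·σ_3 = 6(p'(5) - Δ_2) = 30.
Hence σ_0 = 52/5, σ_1 = 76/5, σ_2 = -146/5, σ_3 = 148/5.

-29.2000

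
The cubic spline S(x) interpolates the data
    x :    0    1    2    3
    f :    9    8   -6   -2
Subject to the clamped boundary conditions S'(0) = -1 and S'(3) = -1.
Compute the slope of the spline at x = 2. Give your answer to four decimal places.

Let σ_i = S''(x_i). Step sizes h_i = 1, 1, 1; slopes of the chords Δ_i = (y_(i+1) - y_i)/h_i = -1, -14, 4.
  1·σ_0 + 4·σ_1 + 1·σ_2 = 6(Δ_1 - Δ_0) = -78
  1·σ_1 + 4·σ_2 + 1·σ_3 = 6(Δ_2 - Δ_1) = 108
Clamped end conditions give two more equations: 2h_0·σ_0 + h_0·σ_1 = 6(Δ_0 - S'(0)) = 0 and h_2·σ_2 + 2h_2·σ_3 = 6(S'(3) - Δ_2) = -30.
Solving the tridiagonal system: σ_0 = 88/5, σ_1 = -176/5, σ_2 = 226/5, σ_3 = -188/5.
On [2, 3], S'(x) = b_2 + 2c_2·(x - 2) + 3d_2·(x - 2)² with b_2 = Δ_2 - h_2(2σ_2 + σ_3)/6 = -24/5, c_2 = σ_2/2 = 113/5, d_2 = (σ_3 - σ_2)/(6h_2) = -69/5. So S'(2) = -24/5.

-4.8000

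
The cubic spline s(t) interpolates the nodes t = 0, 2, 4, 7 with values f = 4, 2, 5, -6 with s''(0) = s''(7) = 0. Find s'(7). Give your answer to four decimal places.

-5.4956

Put σ_i = s'' at the i-th knot. Here h = (2, 2, 3) and Δ = (-1, 3/2, -11/3), so the interior equations h_(i-1)·σ_(i-1) + 2(h_(i-1)+h_i)·σ_i + h_i·σ_(i+1) = 6(Δ_i − Δ_(i-1)) read
  2·σ_0 + 8·σ_1 + 2·σ_2 = 6(Δ_1 - Δ_0) = 15
  2·σ_1 + 10·σ_2 + 3·σ_3 = 6(Δ_2 - Δ_1) = -31
Natural end conditions: σ_0 = σ_3 = 0.
Hence σ_0 = 0, σ_1 = 53/19, σ_2 = -139/38, σ_3 = 0.
On [4, 7], s'(t) = b_2 + 2c_2·(t - 4) + 3d_2·(t - 4)² with b_2 = Δ_2 - h_2(2σ_2 + σ_3)/6 = -1/114, c_2 = σ_2/2 = -139/76, d_2 = (σ_3 - σ_2)/(6h_2) = 139/684. So s'(7) = -1253/228.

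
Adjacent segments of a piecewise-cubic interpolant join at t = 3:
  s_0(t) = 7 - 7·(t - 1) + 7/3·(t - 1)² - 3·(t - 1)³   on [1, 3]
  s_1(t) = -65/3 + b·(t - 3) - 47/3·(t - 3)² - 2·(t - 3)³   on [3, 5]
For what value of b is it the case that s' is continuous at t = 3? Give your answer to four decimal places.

s_0'(t) = -7 + 14/3·(t - 1) - 9·(t - 1)², so s_0'(3) = -101/3. On the right, s_1'(3) = b, so b = -101/3.

-33.6667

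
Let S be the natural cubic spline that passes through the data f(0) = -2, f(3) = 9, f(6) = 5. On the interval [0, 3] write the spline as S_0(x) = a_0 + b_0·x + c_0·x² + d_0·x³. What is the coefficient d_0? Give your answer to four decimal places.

Write m_i for S''(x_i). With h_i = 3, 3 and divided differences Δ_i = 11/3, -4/3, the continuity of S' gives the tridiagonal system
  3·m_0 + 12·m_1 + 3·m_2 = 6(Δ_1 - Δ_0) = -30
Natural end conditions: m_0 = m_2 = 0.
Forward elimination and back-substitution give m_0 = 0, m_1 = -5/2, m_2 = 0.
On [0, 3], with S_0(x) = a_0 + b_0·x + c_0·x² + d_0·x³: c_0 = m_0/2 = 0, d_0 = (m_1 - m_0)/(6h_0) = -5/36, b_0 = Δ_0 - h_0(2m_0 + m_1)/6 = 59/12.

-0.1389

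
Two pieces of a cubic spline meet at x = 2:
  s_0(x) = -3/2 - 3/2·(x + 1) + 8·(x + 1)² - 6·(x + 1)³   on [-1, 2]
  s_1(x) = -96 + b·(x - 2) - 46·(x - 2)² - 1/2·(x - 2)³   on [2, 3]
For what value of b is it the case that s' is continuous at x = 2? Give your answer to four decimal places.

-115.5000

s_0'(x) = -3/2 + 16·(x + 1) - 18·(x + 1)², so s_0'(2) = -231/2. On the right, s_1'(2) = b, so b = -231/2.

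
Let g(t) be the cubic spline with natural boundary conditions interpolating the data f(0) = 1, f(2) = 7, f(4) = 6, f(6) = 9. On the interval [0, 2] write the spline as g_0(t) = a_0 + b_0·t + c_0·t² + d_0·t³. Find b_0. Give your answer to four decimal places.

4.0667

Let M_i = g''(x_i). Step sizes h_i = 2, 2, 2; slopes of the chords Δ_i = (y_(i+1) - y_i)/h_i = 3, -1/2, 3/2.
  2·M_0 + 8·M_1 + 2·M_2 = 6(Δ_1 - Δ_0) = -21
  2·M_1 + 8·M_2 + 2·M_3 = 6(Δ_2 - Δ_1) = 12
Natural end conditions: M_0 = M_3 = 0.
Solving: M_0 = 0, M_1 = -16/5, M_2 = 23/10, M_3 = 0.
On [0, 2], with g_0(t) = a_0 + b_0·t + c_0·t² + d_0·t³: c_0 = M_0/2 = 0, d_0 = (M_1 - M_0)/(6h_0) = -4/15, b_0 = Δ_0 - h_0(2M_0 + M_1)/6 = 61/15.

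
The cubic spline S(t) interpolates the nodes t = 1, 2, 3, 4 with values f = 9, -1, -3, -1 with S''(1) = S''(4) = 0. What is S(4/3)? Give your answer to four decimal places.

Let σ_i = S''(x_i). Step sizes h_i = 1, 1, 1; slopes of the chords Δ_i = (y_(i+1) - y_i)/h_i = -10, -2, 2.
  1·σ_0 + 4·σ_1 + 1·σ_2 = 6(Δ_1 - Δ_0) = 48
  1·σ_1 + 4·σ_2 + 1·σ_3 = 6(Δ_2 - Δ_1) = 24
Natural end conditions: σ_0 = σ_3 = 0.
Solving: σ_0 = 0, σ_1 = 56/5, σ_2 = 16/5, σ_3 = 0.
On [1, 2], S(t) = 9 - 178/15·(t - 1) + 0·(t - 1)² + 28/15·(t - 1)³.
With (t - 1) = 1/3: S(4/3) = 2071/405.

5.1136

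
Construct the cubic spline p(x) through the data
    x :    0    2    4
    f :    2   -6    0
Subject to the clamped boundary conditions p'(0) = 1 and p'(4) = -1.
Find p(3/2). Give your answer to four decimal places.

Put M_i = p'' at the i-th knot. Here h = (2, 2) and Δ = (-4, 3), so the interior equations h_(i-1)·M_(i-1) + 2(h_(i-1)+h_i)·M_i + h_i·M_(i+1) = 6(Δ_i − Δ_(i-1)) read
  2·M_0 + 8·M_1 + 2·M_2 = 6(Δ_1 - Δ_0) = 42
Clamped end conditions give two more equations: 2h_0·M_0 + h_0·M_1 = 6(Δ_0 - p'(0)) = -30 and h_1·M_1 + 2h_1·M_2 = 6(p'(4) - Δ_1) = -24.
Hence M_0 = -53/4, M_1 = 23/2, M_2 = -47/4.
On [0, 2], p(x) = 2 + 1·x - 53/8·x² + 33/16·x³.
With x = 3/2: p(3/2) = -569/128.

-4.4453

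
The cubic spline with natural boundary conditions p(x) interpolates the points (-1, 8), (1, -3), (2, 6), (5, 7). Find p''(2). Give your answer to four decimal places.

Put σ_i = p'' at the i-th knot. Here h = (2, 1, 3) and Δ = (-11/2, 9, 1/3), so the interior equations h_(i-1)·σ_(i-1) + 2(h_(i-1)+h_i)·σ_i + h_i·σ_(i+1) = 6(Δ_i − Δ_(i-1)) read
  2·σ_0 + 6·σ_1 + 1·σ_2 = 6(Δ_1 - Δ_0) = 87
  1·σ_1 + 8·σ_2 + 3·σ_3 = 6(Δ_2 - Δ_1) = -52
Natural end conditions: σ_0 = σ_3 = 0.
Forward elimination and back-substitution give σ_0 = 0, σ_1 = 748/47, σ_2 = -399/47, σ_3 = 0.

-8.4894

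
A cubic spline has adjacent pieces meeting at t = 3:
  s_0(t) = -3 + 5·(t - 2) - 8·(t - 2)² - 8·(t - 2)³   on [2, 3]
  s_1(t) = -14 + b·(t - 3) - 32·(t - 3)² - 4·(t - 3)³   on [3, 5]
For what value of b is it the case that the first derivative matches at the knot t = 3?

s_0'(t) = 5 - 16·(t - 2) - 24·(t - 2)², so s_0'(3) = -35. On the right, s_1'(3) = b, so b = -35.

-35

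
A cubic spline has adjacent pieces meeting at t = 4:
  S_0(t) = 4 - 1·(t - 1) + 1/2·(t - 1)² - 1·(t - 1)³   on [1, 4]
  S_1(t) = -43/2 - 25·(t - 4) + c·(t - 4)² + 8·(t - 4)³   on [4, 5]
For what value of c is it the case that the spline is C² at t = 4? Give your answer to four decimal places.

-8.5000

S_0''(t) = 1 - 6·(t - 1), so S_0''(4) = -17. On the right, S_1''(4) = 2c, so c = -17/2.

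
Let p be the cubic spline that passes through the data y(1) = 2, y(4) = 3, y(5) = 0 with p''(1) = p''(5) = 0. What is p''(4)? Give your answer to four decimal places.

With M_i denoting the second derivative at x_i, h_i = 3, 1, and Δ_i = (y_(i+1) − y_i)/h_i = 1/3, -3:
  3·M_0 + 8·M_1 + 1·M_2 = 6(Δ_1 - Δ_0) = -20
Natural end conditions: M_0 = M_2 = 0.
Hence M_0 = 0, M_1 = -5/2, M_2 = 0.

-2.5000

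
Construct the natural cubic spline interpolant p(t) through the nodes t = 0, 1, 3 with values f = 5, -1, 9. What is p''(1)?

Write m_i for p''(x_i). With h_i = 1, 2 and divided differences Δ_i = -6, 5, the continuity of p' gives the tridiagonal system
  1·m_0 + 6·m_1 + 2·m_2 = 6(Δ_1 - Δ_0) = 66
Natural end conditions: m_0 = m_2 = 0.
Hence m_0 = 0, m_1 = 11, m_2 = 0.

11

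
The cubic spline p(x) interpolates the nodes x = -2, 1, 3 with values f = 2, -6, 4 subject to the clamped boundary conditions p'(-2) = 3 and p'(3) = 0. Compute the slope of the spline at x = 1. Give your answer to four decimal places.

Let M_i = p''(x_i). Step sizes h_i = 3, 2; slopes of the chords Δ_i = (y_(i+1) - y_i)/h_i = -8/3, 5.
  3·M_0 + 10·M_1 + 2·M_2 = 6(Δ_1 - Δ_0) = 46
Clamped end conditions give two more equations: 2h_0·M_0 + h_0·M_1 = 6(Δ_0 - p'(-2)) = -34 and h_1·M_1 + 2h_1·M_2 = 6(p'(3) - Δ_1) = -30.
Solving: M_0 = -163/15, M_1 = 52/5, M_2 = -127/10.
On [1, 3], p'(x) = b_1 + 2c_1·(x - 1) + 3d_1·(x - 1)² with b_1 = Δ_1 - h_1(2M_1 + M_2)/6 = 23/10, c_1 = M_1/2 = 26/5, d_1 = (M_2 - M_1)/(6h_1) = -77/40. So p'(1) = 23/10.

2.3000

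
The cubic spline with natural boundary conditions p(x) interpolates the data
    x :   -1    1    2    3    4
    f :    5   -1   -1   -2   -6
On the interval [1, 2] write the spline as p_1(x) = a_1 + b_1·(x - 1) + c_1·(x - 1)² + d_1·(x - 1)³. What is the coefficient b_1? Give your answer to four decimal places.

-0.8605

Let σ_i = p''(x_i). Step sizes h_i = 2, 1, 1, 1; slopes of the chords Δ_i = (y_(i+1) - y_i)/h_i = -3, 0, -1, -4.
  2·σ_0 + 6·σ_1 + 1·σ_2 = 6(Δ_1 - Δ_0) = 18
  1·σ_1 + 4·σ_2 + 1·σ_3 = 6(Δ_2 - Δ_1) = -6
  1·σ_2 + 4·σ_3 + 1·σ_4 = 6(Δ_3 - Δ_2) = -18
Natural end conditions: σ_0 = σ_4 = 0.
Solving the tridiagonal system: σ_0 = 0, σ_1 = 138/43, σ_2 = -54/43, σ_3 = -180/43, σ_4 = 0.
On [1, 2], with p_1(x) = a_1 + b_1·(x - 1) + c_1·(x - 1)² + d_1·(x - 1)³: c_1 = σ_1/2 = 69/43, d_1 = (σ_2 - σ_1)/(6h_1) = -32/43, b_1 = Δ_1 - h_1(2σ_1 + σ_2)/6 = -37/43.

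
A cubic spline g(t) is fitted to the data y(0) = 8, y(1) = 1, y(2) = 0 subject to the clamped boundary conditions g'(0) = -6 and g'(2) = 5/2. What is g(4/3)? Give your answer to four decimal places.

Write M_i for g''(x_i). With h_i = 1, 1 and divided differences Δ_i = -7, -1, the continuity of g' gives the tridiagonal system
  1·M_0 + 4·M_1 + 1·M_2 = 6(Δ_1 - Δ_0) = 36
Clamped end conditions give two more equations: 2h_0·M_0 + h_0·M_1 = 6(Δ_0 - g'(0)) = -6 and h_1·M_1 + 2h_1·M_2 = 6(g'(2) - Δ_1) = 21.
Solving: M_0 = -31/4, M_1 = 19/2, M_2 = 23/4.
On [1, 2], g(t) = 1 - 41/8·(t - 1) + 19/4·(t - 1)² - 5/8·(t - 1)³.
With (t - 1) = 1/3: g(4/3) = -11/54.

-0.2037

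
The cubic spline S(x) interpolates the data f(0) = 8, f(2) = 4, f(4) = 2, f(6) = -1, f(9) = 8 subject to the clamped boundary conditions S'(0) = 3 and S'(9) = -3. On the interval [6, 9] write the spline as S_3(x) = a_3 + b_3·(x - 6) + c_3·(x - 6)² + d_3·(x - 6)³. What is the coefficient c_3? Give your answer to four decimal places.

Write σ_i for S''(x_i). With h_i = 2, 2, 2, 3 and divided differences Δ_i = -2, -1, -3/2, 3, the continuity of S' gives the tridiagonal system
  2·σ_0 + 8·σ_1 + 2·σ_2 = 6(Δ_1 - Δ_0) = 6
  2·σ_1 + 8·σ_2 + 2·σ_3 = 6(Δ_2 - Δ_1) = -3
  2·σ_2 + 10·σ_3 + 3·σ_4 = 6(Δ_3 - Δ_2) = 27
Clamped end conditions give two more equations: 2h_0·σ_0 + h_0·σ_1 = 6(Δ_0 - S'(0)) = -30 and h_3·σ_3 + 2h_3·σ_4 = 6(S'(9) - Δ_3) = -36.
Solving the tridiagonal system: σ_0 = -865/92, σ_1 = 175/46, σ_2 = -259/92, σ_3 = 137/23, σ_4 = -413/46.
On [6, 9], with S_3(x) = a_3 + b_3·(x - 6) + c_3·(x - 6)² + d_3·(x - 6)³: c_3 = σ_3/2 = 137/46, d_3 = (σ_4 - σ_3)/(6h_3) = -229/276, b_3 = Δ_3 - h_3(2σ_3 + σ_4)/6 = 141/92.

2.9783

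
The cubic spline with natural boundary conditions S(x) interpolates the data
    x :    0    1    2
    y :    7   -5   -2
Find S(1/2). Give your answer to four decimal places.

-0.4063

Let M_i = S''(x_i). Step sizes h_i = 1, 1; slopes of the chords Δ_i = (y_(i+1) - y_i)/h_i = -12, 3.
  1·M_0 + 4·M_1 + 1·M_2 = 6(Δ_1 - Δ_0) = 90
Natural end conditions: M_0 = M_2 = 0.
Hence M_0 = 0, M_1 = 45/2, M_2 = 0.
On [0, 1], S(x) = 7 - 63/4·x + 0·x² + 15/4·x³.
With x = 1/2: S(1/2) = -13/32.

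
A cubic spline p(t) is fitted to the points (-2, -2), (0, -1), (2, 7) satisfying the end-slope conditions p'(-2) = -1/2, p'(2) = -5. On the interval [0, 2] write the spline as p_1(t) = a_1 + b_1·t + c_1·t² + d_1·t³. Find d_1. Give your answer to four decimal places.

-2.0625

Let m_i = p''(x_i). Step sizes h_i = 2, 2; slopes of the chords Δ_i = (y_(i+1) - y_i)/h_i = 1/2, 4.
  2·m_0 + 8·m_1 + 2·m_2 = 6(Δ_1 - Δ_0) = 21
Clamped end conditions give two more equations: 2h_0·m_0 + h_0·m_1 = 6(Δ_0 - p'(-2)) = 6 and h_1·m_1 + 2h_1·m_2 = 6(p'(2) - Δ_1) = -54.
Forward elimination and back-substitution give m_0 = -9/4, m_1 = 15/2, m_2 = -69/4.
On [0, 2], with p_1(t) = a_1 + b_1·t + c_1·t² + d_1·t³: c_1 = m_1/2 = 15/4, d_1 = (m_2 - m_1)/(6h_1) = -33/16, b_1 = Δ_1 - h_1(2m_1 + m_2)/6 = 19/4.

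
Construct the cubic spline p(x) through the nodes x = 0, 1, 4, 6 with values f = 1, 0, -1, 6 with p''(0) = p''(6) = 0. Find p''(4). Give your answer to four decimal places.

With M_i denoting the second derivative at x_i, h_i = 1, 3, 2, and Δ_i = (y_(i+1) − y_i)/h_i = -1, -1/3, 7/2:
  1·M_0 + 8·M_1 + 3·M_2 = 6(Δ_1 - Δ_0) = 4
  3·M_1 + 10·M_2 + 2·M_3 = 6(Δ_2 - Δ_1) = 23
Natural end conditions: M_0 = M_3 = 0.
Forward elimination and back-substitution give M_0 = 0, M_1 = -29/71, M_2 = 172/71, M_3 = 0.

2.4225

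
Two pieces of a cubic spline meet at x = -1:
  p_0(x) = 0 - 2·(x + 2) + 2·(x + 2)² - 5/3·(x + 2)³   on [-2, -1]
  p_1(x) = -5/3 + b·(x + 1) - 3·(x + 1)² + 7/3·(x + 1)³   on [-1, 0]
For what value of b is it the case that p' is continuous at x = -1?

-3

p_0'(x) = -2 + 4·(x + 2) - 5·(x + 2)², so p_0'(-1) = -3. On the right, p_1'(-1) = b, so b = -3.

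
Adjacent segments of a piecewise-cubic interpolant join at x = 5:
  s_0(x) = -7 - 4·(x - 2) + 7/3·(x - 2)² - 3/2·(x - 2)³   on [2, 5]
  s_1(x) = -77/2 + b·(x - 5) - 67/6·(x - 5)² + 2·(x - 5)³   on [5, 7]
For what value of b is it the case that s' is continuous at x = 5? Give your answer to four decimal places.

-30.5000

s_0'(x) = -4 + 14/3·(x - 2) - 9/2·(x - 2)², so s_0'(5) = -61/2. On the right, s_1'(5) = b, so b = -61/2.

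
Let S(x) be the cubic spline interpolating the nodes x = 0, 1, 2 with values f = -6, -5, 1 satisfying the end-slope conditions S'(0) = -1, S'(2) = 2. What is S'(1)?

Let σ_i = S''(x_i). Step sizes h_i = 1, 1; slopes of the chords Δ_i = (y_(i+1) - y_i)/h_i = 1, 6.
  1·σ_0 + 4·σ_1 + 1·σ_2 = 6(Δ_1 - Δ_0) = 30
Clamped end conditions give two more equations: 2h_0·σ_0 + h_0·σ_1 = 6(Δ_0 - S'(0)) = 12 and h_1·σ_1 + 2h_1·σ_2 = 6(S'(2) - Δ_1) = -24.
Hence σ_0 = 0, σ_1 = 12, σ_2 = -18.
On [1, 2], S'(x) = b_1 + 2c_1·(x - 1) + 3d_1·(x - 1)² with b_1 = Δ_1 - h_1(2σ_1 + σ_2)/6 = 5, c_1 = σ_1/2 = 6, d_1 = (σ_2 - σ_1)/(6h_1) = -5. So S'(1) = 5.

5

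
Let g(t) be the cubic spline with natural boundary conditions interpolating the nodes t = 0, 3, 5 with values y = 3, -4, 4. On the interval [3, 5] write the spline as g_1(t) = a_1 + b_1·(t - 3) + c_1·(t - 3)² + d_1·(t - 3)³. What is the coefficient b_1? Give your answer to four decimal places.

1.4667

Put M_i = g'' at the i-th knot. Here h = (3, 2) and Δ = (-7/3, 4), so the interior equations h_(i-1)·M_(i-1) + 2(h_(i-1)+h_i)·M_i + h_i·M_(i+1) = 6(Δ_i − Δ_(i-1)) read
  3·M_0 + 10·M_1 + 2·M_2 = 6(Δ_1 - Δ_0) = 38
Natural end conditions: M_0 = M_2 = 0.
Solving the tridiagonal system: M_0 = 0, M_1 = 19/5, M_2 = 0.
On [3, 5], with g_1(t) = a_1 + b_1·(t - 3) + c_1·(t - 3)² + d_1·(t - 3)³: c_1 = M_1/2 = 19/10, d_1 = (M_2 - M_1)/(6h_1) = -19/60, b_1 = Δ_1 - h_1(2M_1 + M_2)/6 = 22/15.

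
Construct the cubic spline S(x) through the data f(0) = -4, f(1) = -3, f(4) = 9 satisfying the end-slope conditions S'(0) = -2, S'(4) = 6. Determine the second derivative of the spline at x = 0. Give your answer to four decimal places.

8.7500

Put σ_i = S'' at the i-th knot. Here h = (1, 3) and Δ = (1, 4), so the interior equations h_(i-1)·σ_(i-1) + 2(h_(i-1)+h_i)·σ_i + h_i·σ_(i+1) = 6(Δ_i − Δ_(i-1)) read
  1·σ_0 + 8·σ_1 + 3·σ_2 = 6(Δ_1 - Δ_0) = 18
Clamped end conditions give two more equations: 2h_0·σ_0 + h_0·σ_1 = 6(Δ_0 - S'(0)) = 18 and h_1·σ_1 + 2h_1·σ_2 = 6(S'(4) - Δ_1) = 12.
Forward elimination and back-substitution give σ_0 = 35/4, σ_1 = 1/2, σ_2 = 7/4.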